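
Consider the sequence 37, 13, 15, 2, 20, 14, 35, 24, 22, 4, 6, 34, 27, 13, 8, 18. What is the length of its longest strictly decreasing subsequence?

6

Let dp[i] be the longest decreasing subsequence ending at position i. Then dp = [1, 2, 2, 3, 2, 3, 2, 3, 4, 5, 5, 3, 4, 5, 6, 5].
The maximum is 6; one witness is 37, 35, 24, 22, 13, 8 at positions 1,7,8,9,14,15.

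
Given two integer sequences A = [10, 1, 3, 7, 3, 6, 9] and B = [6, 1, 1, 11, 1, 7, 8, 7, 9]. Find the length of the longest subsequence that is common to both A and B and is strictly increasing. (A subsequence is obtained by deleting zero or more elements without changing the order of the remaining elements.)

3

For each value that appears in both, track the longest common increasing run ending there.
The best achievable length is 3; one witness is 1, 7, 9 (A-positions 2,4,7, B-positions 2,6,9).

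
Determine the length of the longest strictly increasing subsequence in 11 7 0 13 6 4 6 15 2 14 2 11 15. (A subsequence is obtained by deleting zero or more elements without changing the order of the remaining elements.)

5

Scanning left to right, the best length ending at each element is: 11→1, 7→1, 0→1, 13→2, 6→2, 4→2, 6→3, 15→4, 2→2, 14→4, 2→2, 11→4, 15→5.
So the longest increasing subsequence has length 5, e.g. 0, 4, 6, 14, 15.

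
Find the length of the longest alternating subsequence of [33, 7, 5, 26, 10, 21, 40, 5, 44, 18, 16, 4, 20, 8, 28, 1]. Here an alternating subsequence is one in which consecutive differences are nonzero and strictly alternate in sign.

12

A longest alternating subsequence is 33, 7, 26, 10, 21, 5, 44, 18, 20, 8, 28, 1 (positions 1,2,4,5,6,8,9,10,13,14,15,16); its 11 consecutive differences strictly alternate in sign, and length 12 is optimal.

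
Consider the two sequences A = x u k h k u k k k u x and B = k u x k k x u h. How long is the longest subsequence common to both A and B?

Backtracking the LCS table gives one alignment: k (A5,B1) → u (A6,B2) → k (A7,B4) → k (A8,B5) → u (A10,B7).
So the longest common subsequence has length 5.

5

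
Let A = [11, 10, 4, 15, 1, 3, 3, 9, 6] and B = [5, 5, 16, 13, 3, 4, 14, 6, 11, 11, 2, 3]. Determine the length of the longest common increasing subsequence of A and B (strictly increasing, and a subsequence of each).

2

A longest common strictly increasing subsequence is 3, 6 (length 2); it appears in order in both A and B, and no longer such subsequence exists.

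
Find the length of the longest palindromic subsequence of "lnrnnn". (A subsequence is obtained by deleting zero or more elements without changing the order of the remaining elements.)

4

One longest palindromic subsequence is nnnn (positions 2,4,5,6); it reads the same forward and backward, and the interval DP gives dp[1][6] = 4.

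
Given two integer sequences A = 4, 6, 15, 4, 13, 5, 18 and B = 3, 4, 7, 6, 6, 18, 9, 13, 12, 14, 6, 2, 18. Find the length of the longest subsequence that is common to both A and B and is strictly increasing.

4

A longest common strictly increasing subsequence is 4, 6, 13, 18 (length 4); it appears in order in both A and B, and no longer such subsequence exists.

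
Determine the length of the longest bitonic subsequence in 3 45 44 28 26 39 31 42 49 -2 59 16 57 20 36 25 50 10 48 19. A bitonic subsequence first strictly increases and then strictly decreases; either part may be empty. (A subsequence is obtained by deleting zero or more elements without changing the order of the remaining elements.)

One longest bitonic subsequence is 3, 28, 39, 42, 49, 59, 57, 50, 48, 19 (positions 1,4,6,8,9,11,13,17,19,20): it rises to 59 then falls. Length 10 is optimal.

10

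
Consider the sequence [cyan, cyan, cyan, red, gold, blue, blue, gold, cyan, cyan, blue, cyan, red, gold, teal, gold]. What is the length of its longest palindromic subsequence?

10

Using dp[i][j] = 2 + dp[i+1][j−1] if the ends match, else max(dp[i+1][j], dp[i][j−1]):
dp[1][16] = 10. A witness is cyan cyan cyan gold blue blue gold cyan cyan cyan at positions 1,2,3,5,6,7,8,9,10,12.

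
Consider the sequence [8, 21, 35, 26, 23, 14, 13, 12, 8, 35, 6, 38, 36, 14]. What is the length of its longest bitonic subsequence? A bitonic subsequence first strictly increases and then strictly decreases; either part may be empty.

10

Let inc[i] be the LIS ending at i and dec[i] the longest strictly decreasing subsequence starting at i. inc = [1, 2, 3, 3, 3, 2, 2, 2, 1, 4, 1, 5, 5, 3], dec = [2, 6, 8, 7, 6, 5, 4, 3, 2, 2, 1, 3, 2, 1].
max_i inc[i]+dec[i]−1 = 10, with one witness 8, 21, 35, 26, 23, 14, 13, 12, 8, 6.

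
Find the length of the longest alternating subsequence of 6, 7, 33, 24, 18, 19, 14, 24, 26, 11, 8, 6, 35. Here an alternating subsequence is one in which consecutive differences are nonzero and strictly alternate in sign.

A longest alternating subsequence is 6, 33, 18, 19, 14, 24, 11, 35 (positions 1,3,5,6,7,8,10,13); its 7 consecutive differences strictly alternate in sign, and length 8 is optimal.

8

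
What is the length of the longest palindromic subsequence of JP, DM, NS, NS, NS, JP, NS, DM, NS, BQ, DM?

One longest palindromic subsequence is DM NS NS JP NS NS DM (positions 2,4,5,6,7,9,11); it reads the same forward and backward, and the interval DP gives dp[1][11] = 7.

7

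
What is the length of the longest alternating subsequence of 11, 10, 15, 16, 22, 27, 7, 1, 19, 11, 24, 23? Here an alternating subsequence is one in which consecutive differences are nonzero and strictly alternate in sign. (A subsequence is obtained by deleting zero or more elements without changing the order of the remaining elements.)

Track the best alternating length ending on an up-step vs a down-step at each position: up/down = 1/1, 1/2, 3/1, 3/1, 3/1, 3/1, 1/4, 1/4, 5/4, 5/6, 7/4, 7/8.
The maximum over both is 8; one such subsequence is 11, 10, 15, 7, 19, 11, 24, 23.

8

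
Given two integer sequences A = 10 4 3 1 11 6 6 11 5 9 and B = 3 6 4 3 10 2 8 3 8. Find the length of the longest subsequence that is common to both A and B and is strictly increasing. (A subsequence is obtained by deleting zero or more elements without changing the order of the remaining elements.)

2

For each value that appears in both, track the longest common increasing run ending there.
The best achievable length is 2; one witness is 3, 6 (A-positions 3,6, B-positions 1,2).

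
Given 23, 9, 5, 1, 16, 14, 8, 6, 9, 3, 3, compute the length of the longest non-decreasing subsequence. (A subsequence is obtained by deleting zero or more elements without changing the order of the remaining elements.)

Let dp[i] be the longest non-decreasing subsequence ending at position i. Then dp = [1, 1, 1, 1, 2, 2, 2, 2, 3, 2, 3].
The maximum is 3; one witness is 5, 8, 9 at positions 3,7,9.

3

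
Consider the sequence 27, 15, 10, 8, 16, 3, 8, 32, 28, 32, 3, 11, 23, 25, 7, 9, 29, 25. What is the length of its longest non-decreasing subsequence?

6

One longest non-decreasing subsequence is 8, 8, 11, 23, 25, 29 (positions 4,7,12,13,14,17), of length 6; no longer one exists.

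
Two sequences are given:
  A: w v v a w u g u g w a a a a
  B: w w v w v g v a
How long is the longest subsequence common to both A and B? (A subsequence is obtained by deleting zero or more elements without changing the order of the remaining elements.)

5

A longest common subsequence is wvvga (length 5); the LCS DP confirms no longer common subsequence exists.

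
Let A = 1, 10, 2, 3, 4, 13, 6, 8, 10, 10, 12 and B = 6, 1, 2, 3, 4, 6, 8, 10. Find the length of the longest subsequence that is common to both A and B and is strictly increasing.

7

A longest common strictly increasing subsequence is 1, 2, 3, 4, 6, 8, 10 (length 7); it appears in order in both A and B, and no longer such subsequence exists.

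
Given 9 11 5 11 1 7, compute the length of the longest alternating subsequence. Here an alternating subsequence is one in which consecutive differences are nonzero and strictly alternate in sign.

6

Track the best alternating length ending on an up-step vs a down-step at each position: up/down = 1/1, 2/1, 1/3, 4/1, 1/5, 6/5.
The maximum over both is 6; one such subsequence is 9, 11, 5, 11, 1, 7.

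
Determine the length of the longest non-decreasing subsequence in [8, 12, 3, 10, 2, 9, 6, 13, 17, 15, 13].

4

One longest non-decreasing subsequence is 8, 12, 13, 17 (positions 1,2,8,9), of length 4; no longer one exists.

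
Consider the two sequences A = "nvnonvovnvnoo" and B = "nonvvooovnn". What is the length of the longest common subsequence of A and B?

8

A longest common subsequence is nonvovnn (length 8); the LCS DP confirms no longer common subsequence exists.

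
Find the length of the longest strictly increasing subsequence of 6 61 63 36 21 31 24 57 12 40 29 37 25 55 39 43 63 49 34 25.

One longest increasing subsequence is 6, 21, 24, 29, 37, 39, 43, 63 (positions 1,5,7,11,12,15,16,17), of length 8; no longer one exists.

8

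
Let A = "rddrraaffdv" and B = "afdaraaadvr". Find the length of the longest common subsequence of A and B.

Backtracking the LCS table gives one alignment: d (A2,B3) → r (A4,B5) → a (A6,B7) → a (A7,B8) → d (A10,B9) → v (A11,B10).
So the longest common subsequence has length 6.

6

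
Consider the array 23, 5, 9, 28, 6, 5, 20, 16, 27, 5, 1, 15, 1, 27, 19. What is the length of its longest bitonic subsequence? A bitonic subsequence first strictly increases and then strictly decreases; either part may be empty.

7

Let inc[i] be the LIS ending at i and dec[i] the longest strictly decreasing subsequence starting at i. inc = [1, 1, 2, 3, 2, 1, 3, 3, 4, 1, 1, 3, 1, 4, 4], dec = [5, 2, 4, 5, 3, 2, 4, 3, 3, 2, 1, 2, 1, 2, 1].
max_i inc[i]+dec[i]−1 = 7, with one witness 5, 9, 28, 20, 16, 15, 1.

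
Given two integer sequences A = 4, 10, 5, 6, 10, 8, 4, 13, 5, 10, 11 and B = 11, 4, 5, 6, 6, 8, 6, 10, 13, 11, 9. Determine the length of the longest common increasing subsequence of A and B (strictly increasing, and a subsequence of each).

6

A longest common strictly increasing subsequence is 4, 5, 6, 8, 10, 11 (length 6); it appears in order in both A and B, and no longer such subsequence exists.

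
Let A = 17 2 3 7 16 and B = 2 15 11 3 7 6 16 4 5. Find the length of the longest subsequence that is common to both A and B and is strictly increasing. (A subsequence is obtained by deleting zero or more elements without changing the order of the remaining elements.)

4

For each value that appears in both, track the longest common increasing run ending there.
The best achievable length is 4; one witness is 2, 3, 7, 16 (A-positions 2,3,4,5, B-positions 1,4,5,7).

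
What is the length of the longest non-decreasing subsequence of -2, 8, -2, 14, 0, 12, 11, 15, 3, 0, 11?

One longest non-decreasing subsequence is -2, -2, 0, 12, 15 (positions 1,3,5,6,8), of length 5; no longer one exists.

5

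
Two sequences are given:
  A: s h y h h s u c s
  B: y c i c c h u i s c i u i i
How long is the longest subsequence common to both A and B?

A longest common subsequence is yhsu (length 4); the LCS DP confirms no longer common subsequence exists.

4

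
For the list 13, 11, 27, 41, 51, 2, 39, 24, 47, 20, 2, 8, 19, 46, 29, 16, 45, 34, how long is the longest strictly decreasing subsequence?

Let dp[i] be the longest decreasing subsequence ending at position i. Then dp = [1, 2, 1, 1, 1, 3, 2, 3, 2, 4, 5, 5, 5, 3, 4, 6, 4, 5].
The maximum is 6; one witness is 41, 39, 24, 20, 19, 16 at positions 4,7,8,10,13,16.

6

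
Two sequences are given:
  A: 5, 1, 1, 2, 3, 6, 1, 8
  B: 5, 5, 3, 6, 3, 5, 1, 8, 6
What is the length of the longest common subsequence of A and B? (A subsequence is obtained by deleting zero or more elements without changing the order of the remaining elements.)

A longest common subsequence is 5, 3, 6, 1, 8 (length 5); the LCS DP confirms no longer common subsequence exists.

5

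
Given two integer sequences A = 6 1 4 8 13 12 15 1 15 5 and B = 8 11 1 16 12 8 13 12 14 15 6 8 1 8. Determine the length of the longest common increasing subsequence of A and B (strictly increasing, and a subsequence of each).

4

For each value that appears in both, track the longest common increasing run ending there.
The best achievable length is 4; one witness is 1, 8, 13, 15 (A-positions 2,4,5,7, B-positions 3,6,7,10).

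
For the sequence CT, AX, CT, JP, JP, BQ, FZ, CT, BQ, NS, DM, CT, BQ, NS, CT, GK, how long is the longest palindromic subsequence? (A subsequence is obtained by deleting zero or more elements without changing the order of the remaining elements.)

7

One longest palindromic subsequence is CT BQ CT DM CT BQ CT (positions 3,6,8,11,12,13,15); it reads the same forward and backward, and the interval DP gives dp[1][16] = 7.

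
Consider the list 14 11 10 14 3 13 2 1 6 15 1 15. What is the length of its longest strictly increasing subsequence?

One longest increasing subsequence is 11, 14, 15 (positions 2,4,10), of length 3; no longer one exists.

3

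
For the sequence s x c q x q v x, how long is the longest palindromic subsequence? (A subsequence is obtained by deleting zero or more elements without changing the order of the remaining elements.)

One longest palindromic subsequence is xqxqx (positions 2,4,5,6,8); it reads the same forward and backward, and the interval DP gives dp[1][8] = 5.

5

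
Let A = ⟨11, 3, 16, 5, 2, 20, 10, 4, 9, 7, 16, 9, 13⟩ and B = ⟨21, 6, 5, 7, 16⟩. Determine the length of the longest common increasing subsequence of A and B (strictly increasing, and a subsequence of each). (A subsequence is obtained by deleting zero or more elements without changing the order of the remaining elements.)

For each value that appears in both, track the longest common increasing run ending there.
The best achievable length is 3; one witness is 5, 7, 16 (A-positions 4,10,11, B-positions 3,4,5).

3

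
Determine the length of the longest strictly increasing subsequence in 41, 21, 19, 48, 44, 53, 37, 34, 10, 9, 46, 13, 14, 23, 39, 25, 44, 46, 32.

One longest increasing subsequence is 10, 13, 14, 23, 39, 44, 46 (positions 9,12,13,14,15,17,18), of length 7; no longer one exists.

7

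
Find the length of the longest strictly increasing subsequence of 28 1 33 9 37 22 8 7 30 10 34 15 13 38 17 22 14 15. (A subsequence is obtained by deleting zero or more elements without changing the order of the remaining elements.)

One longest increasing subsequence is 1, 9, 22, 30, 34, 38 (positions 2,4,6,9,11,14), of length 6; no longer one exists.

6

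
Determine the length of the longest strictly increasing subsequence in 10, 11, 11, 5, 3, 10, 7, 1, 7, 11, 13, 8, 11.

One longest increasing subsequence is 5, 10, 11, 13 (positions 4,6,10,11), of length 4; no longer one exists.

4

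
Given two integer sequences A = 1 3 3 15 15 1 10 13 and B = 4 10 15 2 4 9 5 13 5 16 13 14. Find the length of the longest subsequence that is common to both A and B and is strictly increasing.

For each value that appears in both, track the longest common increasing run ending there.
The best achievable length is 2; one witness is 10, 13 (A-positions 7,8, B-positions 2,8).

2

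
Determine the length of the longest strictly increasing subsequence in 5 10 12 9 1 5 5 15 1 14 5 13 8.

Let dp[i] be the longest increasing subsequence ending at position i. Then dp = [1, 2, 3, 2, 1, 2, 2, 4, 1, 4, 2, 4, 3].
The maximum is 4; one witness is 5, 10, 12, 15 at positions 1,2,3,8.

4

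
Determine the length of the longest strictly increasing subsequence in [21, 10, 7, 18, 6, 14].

One longest increasing subsequence is 10, 18 (positions 2,4), of length 2; no longer one exists.

2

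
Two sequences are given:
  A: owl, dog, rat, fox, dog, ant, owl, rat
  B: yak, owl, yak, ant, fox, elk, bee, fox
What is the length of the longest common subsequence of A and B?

2

Backtracking the LCS table gives one alignment: owl (A1,B2) → fox (A4,B8).
So the longest common subsequence has length 2.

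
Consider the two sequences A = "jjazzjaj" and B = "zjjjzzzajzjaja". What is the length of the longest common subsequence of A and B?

A longest common subsequence is jjazjaj (length 7); the LCS DP confirms no longer common subsequence exists.

7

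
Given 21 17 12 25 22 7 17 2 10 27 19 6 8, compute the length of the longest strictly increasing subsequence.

3

Scanning left to right, the best length ending at each element is: 21→1, 17→1, 12→1, 25→2, 22→2, 7→1, 17→2, 2→1, 10→2, 27→3, 19→3, 6→2, 8→3.
So the longest increasing subsequence has length 3, e.g. 21, 25, 27.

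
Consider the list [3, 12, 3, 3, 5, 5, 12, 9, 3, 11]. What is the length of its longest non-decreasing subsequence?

7

One longest non-decreasing subsequence is 3, 3, 3, 5, 5, 9, 11 (positions 1,3,4,5,6,8,10), of length 7; no longer one exists.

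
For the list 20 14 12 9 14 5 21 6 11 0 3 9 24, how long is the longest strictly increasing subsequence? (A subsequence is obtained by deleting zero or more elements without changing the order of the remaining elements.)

4

Let dp[i] be the longest increasing subsequence ending at position i. Then dp = [1, 1, 1, 1, 2, 1, 3, 2, 3, 1, 2, 3, 4].
The maximum is 4; one witness is 12, 14, 21, 24 at positions 3,5,7,13.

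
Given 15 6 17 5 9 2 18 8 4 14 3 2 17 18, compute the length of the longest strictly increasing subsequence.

5

One longest increasing subsequence is 6, 9, 14, 17, 18 (positions 2,5,10,13,14), of length 5; no longer one exists.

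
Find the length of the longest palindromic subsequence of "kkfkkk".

One longest palindromic subsequence is kkkkk (positions 1,2,4,5,6); it reads the same forward and backward, and the interval DP gives dp[1][6] = 5.

5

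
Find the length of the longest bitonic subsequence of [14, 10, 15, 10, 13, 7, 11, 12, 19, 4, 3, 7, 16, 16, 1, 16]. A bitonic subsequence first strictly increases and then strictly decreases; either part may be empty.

7

Let inc[i] be the LIS ending at i and dec[i] the longest strictly decreasing subsequence starting at i. inc = [1, 1, 2, 1, 2, 1, 2, 3, 4, 1, 1, 2, 4, 4, 1, 4], dec = [6, 5, 6, 5, 5, 4, 4, 4, 4, 3, 2, 2, 2, 2, 1, 1].
max_i inc[i]+dec[i]−1 = 7, with one witness 14, 15, 13, 12, 4, 3, 1.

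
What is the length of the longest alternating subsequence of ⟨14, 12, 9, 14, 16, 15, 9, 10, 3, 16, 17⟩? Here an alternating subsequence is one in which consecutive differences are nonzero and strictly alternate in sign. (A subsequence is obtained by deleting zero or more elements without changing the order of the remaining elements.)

Track the best alternating length ending on an up-step vs a down-step at each position: up/down = 1/1, 1/2, 1/2, 3/1, 3/1, 3/4, 1/4, 5/4, 1/6, 7/1, 7/1.
The maximum over both is 7; one such subsequence is 14, 12, 14, 9, 10, 3, 16.

7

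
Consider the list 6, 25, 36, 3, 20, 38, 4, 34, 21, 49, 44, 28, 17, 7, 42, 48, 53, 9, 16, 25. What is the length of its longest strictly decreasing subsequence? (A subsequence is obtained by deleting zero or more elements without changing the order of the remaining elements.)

One longest decreasing subsequence is 36, 34, 21, 17, 7 (positions 3,8,9,13,14), of length 5; no longer one exists.

5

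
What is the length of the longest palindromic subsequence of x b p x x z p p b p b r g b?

Using dp[i][j] = 2 + dp[i+1][j−1] if the ends match, else max(dp[i+1][j], dp[i][j−1]):
dp[1][14] = 6. A witness is bppppb at positions 2,3,7,8,10,14.

6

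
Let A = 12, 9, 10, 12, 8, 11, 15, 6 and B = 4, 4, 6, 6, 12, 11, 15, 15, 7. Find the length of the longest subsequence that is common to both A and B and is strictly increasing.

A longest common strictly increasing subsequence is 12, 15 (length 2); it appears in order in both A and B, and no longer such subsequence exists.

2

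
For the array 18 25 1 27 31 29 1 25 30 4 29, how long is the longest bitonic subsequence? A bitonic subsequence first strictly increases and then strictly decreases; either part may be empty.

7

Let inc[i] be the LIS ending at i and dec[i] the longest strictly decreasing subsequence starting at i. inc = [1, 2, 1, 3, 4, 4, 1, 2, 5, 2, 4], dec = [2, 2, 1, 3, 4, 3, 1, 2, 2, 1, 1].
max_i inc[i]+dec[i]−1 = 7, with one witness 18, 25, 27, 31, 29, 25, 4.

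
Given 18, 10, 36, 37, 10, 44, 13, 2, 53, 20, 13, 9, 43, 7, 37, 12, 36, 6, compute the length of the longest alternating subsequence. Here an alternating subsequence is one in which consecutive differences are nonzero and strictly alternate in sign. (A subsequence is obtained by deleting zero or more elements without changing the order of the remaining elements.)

A longest alternating subsequence is 18, 10, 36, 10, 44, 13, 53, 20, 43, 7, 37, 12, 36, 6 (positions 1,2,3,5,6,7,9,10,13,14,15,16,17,18); its 13 consecutive differences strictly alternate in sign, and length 14 is optimal.

14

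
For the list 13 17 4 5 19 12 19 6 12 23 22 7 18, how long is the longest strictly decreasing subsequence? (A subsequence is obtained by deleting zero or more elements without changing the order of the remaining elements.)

3

Let dp[i] be the longest decreasing subsequence ending at position i. Then dp = [1, 1, 2, 2, 1, 2, 1, 3, 2, 1, 2, 3, 3].
The maximum is 3; one witness is 13, 12, 6 at positions 1,6,8.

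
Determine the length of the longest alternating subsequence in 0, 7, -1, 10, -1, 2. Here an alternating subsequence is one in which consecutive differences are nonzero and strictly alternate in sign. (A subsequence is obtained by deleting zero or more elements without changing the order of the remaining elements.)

6

A longest alternating subsequence is 0, 7, -1, 10, -1, 2 (positions 1,2,3,4,5,6); its 5 consecutive differences strictly alternate in sign, and length 6 is optimal.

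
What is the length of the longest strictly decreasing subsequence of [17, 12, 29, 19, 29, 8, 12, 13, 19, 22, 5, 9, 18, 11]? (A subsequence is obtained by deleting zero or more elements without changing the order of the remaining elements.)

Let dp[i] be the longest decreasing subsequence ending at position i. Then dp = [1, 2, 1, 2, 1, 3, 3, 3, 2, 2, 4, 4, 3, 4].
The maximum is 4; one witness is 17, 12, 8, 5 at positions 1,2,6,11.

4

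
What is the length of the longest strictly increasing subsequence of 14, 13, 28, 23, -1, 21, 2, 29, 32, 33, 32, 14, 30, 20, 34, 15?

6

Let dp[i] be the longest increasing subsequence ending at position i. Then dp = [1, 1, 2, 2, 1, 2, 2, 3, 4, 5, 4, 3, 4, 4, 6, 4].
The maximum is 6; one witness is 14, 28, 29, 32, 33, 34 at positions 1,3,8,9,10,15.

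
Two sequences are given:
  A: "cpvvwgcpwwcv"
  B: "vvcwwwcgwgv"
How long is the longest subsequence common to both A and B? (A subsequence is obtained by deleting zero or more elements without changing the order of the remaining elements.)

7

A longest common subsequence is vvwwwcv (length 7); the LCS DP confirms no longer common subsequence exists.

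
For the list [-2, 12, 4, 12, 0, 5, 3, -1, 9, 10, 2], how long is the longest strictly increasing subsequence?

Let dp[i] be the longest increasing subsequence ending at position i. Then dp = [1, 2, 2, 3, 2, 3, 3, 2, 4, 5, 3].
The maximum is 5; one witness is -2, 4, 5, 9, 10 at positions 1,3,6,9,10.

5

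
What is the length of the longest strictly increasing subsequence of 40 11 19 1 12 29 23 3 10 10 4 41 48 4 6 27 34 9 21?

Let dp[i] be the longest increasing subsequence ending at position i. Then dp = [1, 1, 2, 1, 2, 3, 3, 2, 3, 3, 3, 4, 5, 3, 4, 5, 6, 5, 6].
The maximum is 6; one witness is 1, 3, 4, 6, 27, 34 at positions 4,8,11,15,16,17.

6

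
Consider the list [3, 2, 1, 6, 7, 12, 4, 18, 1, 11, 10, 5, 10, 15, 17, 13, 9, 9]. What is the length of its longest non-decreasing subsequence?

7

Let dp[i] be the longest non-decreasing subsequence ending at position i. Then dp = [1, 1, 1, 2, 3, 4, 2, 5, 2, 4, 4, 3, 5, 6, 7, 6, 4, 5].
The maximum is 7; one witness is 3, 6, 7, 10, 10, 15, 17 at positions 1,4,5,11,13,14,15.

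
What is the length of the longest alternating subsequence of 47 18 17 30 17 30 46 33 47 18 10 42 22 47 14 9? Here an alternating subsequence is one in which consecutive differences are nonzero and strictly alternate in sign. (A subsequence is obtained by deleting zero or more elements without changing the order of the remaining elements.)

A longest alternating subsequence is 47, 18, 30, 17, 46, 33, 47, 18, 42, 22, 47, 14 (positions 1,2,4,5,7,8,9,10,12,13,14,15); its 11 consecutive differences strictly alternate in sign, and length 12 is optimal.

12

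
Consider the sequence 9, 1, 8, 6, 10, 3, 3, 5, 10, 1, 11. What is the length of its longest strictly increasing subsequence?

5

Scanning left to right, the best length ending at each element is: 9→1, 1→1, 8→2, 6→2, 10→3, 3→2, 3→2, 5→3, 10→4, 1→1, 11→5.
So the longest increasing subsequence has length 5, e.g. 1, 3, 5, 10, 11.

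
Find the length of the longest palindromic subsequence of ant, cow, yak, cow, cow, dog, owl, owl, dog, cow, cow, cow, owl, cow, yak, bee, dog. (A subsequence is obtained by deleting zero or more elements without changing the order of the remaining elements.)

10

Using dp[i][j] = 2 + dp[i+1][j−1] if the ends match, else max(dp[i+1][j], dp[i][j−1]):
dp[1][17] = 10. A witness is yak cow cow dog owl owl dog cow cow yak at positions 3,4,5,6,7,8,9,12,14,15.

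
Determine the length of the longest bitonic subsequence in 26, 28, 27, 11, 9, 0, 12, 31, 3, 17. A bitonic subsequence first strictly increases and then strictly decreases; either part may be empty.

6

One longest bitonic subsequence is 26, 28, 27, 11, 9, 3 (positions 1,2,3,4,5,9): it rises to 28 then falls. Length 6 is optimal.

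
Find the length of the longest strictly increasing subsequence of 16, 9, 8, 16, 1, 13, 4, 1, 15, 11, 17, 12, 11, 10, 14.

Scanning left to right, the best length ending at each element is: 16→1, 9→1, 8→1, 16→2, 1→1, 13→2, 4→2, 1→1, 15→3, 11→3, 17→4, 12→4, 11→3, 10→3, 14→5.
So the longest increasing subsequence has length 5, e.g. 1, 4, 11, 12, 14.

5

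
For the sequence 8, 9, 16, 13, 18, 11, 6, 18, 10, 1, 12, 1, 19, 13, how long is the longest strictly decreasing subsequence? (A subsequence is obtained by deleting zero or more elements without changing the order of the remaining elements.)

5

Scanning left to right, the best length ending at each element is: 8→1, 9→1, 16→1, 13→2, 18→1, 11→3, 6→4, 18→1, 10→4, 1→5, 12→3, 1→5, 19→1, 13→2.
So the longest decreasing subsequence has length 5, e.g. 16, 13, 11, 6, 1.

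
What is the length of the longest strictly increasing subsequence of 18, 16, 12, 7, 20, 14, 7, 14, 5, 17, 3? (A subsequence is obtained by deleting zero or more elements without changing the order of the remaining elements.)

3

One longest increasing subsequence is 12, 14, 17 (positions 3,6,10), of length 3; no longer one exists.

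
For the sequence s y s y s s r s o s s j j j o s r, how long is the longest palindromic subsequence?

Using dp[i][j] = 2 + dp[i+1][j−1] if the ends match, else max(dp[i+1][j], dp[i][j−1]):
dp[1][17] = 9. A witness is rsojjjosr at positions 7,8,9,12,13,14,15,16,17.

9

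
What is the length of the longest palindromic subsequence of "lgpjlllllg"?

7

One longest palindromic subsequence is glllllg (positions 2,5,6,7,8,9,10); it reads the same forward and backward, and the interval DP gives dp[1][10] = 7.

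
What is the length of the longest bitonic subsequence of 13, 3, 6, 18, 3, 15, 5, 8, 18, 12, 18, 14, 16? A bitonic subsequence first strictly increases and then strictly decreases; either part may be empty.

6

Let inc[i] be the LIS ending at i and dec[i] the longest strictly decreasing subsequence starting at i. inc = [1, 1, 2, 3, 1, 3, 2, 3, 4, 4, 5, 5, 6], dec = [3, 1, 2, 3, 1, 2, 1, 1, 2, 1, 2, 1, 1].
max_i inc[i]+dec[i]−1 = 6, with one witness 3, 6, 8, 12, 18, 16.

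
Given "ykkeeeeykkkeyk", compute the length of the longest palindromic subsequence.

10

One longest palindromic subsequence is ykkeeeekky (positions 1,2,3,4,5,6,7,10,11,13); it reads the same forward and backward, and the interval DP gives dp[1][14] = 10.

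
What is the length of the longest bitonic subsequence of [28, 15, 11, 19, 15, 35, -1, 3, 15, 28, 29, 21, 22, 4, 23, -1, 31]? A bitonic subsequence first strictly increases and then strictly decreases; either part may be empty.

One longest bitonic subsequence is -1, 3, 15, 28, 29, 22, 4, -1 (positions 7,8,9,10,11,13,14,16): it rises to 29 then falls. Length 8 is optimal.

8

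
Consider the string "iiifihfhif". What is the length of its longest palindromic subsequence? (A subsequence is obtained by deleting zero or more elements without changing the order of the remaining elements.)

7

Using dp[i][j] = 2 + dp[i+1][j−1] if the ends match, else max(dp[i+1][j], dp[i][j−1]):
dp[1][10] = 7. A witness is fihfhif at positions 4,5,6,7,8,9,10.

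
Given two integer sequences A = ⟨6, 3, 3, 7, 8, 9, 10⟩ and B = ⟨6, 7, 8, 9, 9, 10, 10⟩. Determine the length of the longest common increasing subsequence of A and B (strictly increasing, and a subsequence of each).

A longest common strictly increasing subsequence is 6, 7, 8, 9, 10 (length 5); it appears in order in both A and B, and no longer such subsequence exists.

5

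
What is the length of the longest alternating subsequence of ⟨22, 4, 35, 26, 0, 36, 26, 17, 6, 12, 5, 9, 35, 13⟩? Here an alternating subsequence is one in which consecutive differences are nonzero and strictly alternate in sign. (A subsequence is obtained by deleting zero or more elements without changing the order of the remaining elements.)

Track the best alternating length ending on an up-step vs a down-step at each position: up/down = 1/1, 1/2, 3/1, 3/4, 1/4, 5/1, 5/6, 5/6, 5/6, 7/6, 5/8, 9/8, 9/6, 9/10.
The maximum over both is 10; one such subsequence is 22, 4, 35, 26, 36, 6, 12, 5, 35, 13.

10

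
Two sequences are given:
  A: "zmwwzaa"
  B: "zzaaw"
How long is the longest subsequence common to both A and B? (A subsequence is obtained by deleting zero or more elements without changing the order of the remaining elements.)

4

A longest common subsequence is zzaa (length 4); the LCS DP confirms no longer common subsequence exists.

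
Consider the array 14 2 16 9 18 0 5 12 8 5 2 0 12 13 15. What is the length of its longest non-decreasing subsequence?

One longest non-decreasing subsequence is 2, 9, 12, 12, 13, 15 (positions 2,4,8,13,14,15), of length 6; no longer one exists.

6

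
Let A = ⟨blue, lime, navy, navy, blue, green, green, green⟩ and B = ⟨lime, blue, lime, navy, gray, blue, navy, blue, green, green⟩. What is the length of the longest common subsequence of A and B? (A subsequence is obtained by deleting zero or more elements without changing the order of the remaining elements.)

A longest common subsequence is blue, lime, navy, navy, blue, green, green (length 7); the LCS DP confirms no longer common subsequence exists.

7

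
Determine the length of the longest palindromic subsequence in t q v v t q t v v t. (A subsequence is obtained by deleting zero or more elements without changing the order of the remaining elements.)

One longest palindromic subsequence is tvvtqtvvt (positions 1,3,4,5,6,7,8,9,10); it reads the same forward and backward, and the interval DP gives dp[1][10] = 9.

9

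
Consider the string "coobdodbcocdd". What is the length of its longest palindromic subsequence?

Using dp[i][j] = 2 + dp[i+1][j−1] if the ends match, else max(dp[i+1][j], dp[i][j−1]):
dp[1][13] = 9. A witness is cobdodboc at positions 1,2,4,5,6,7,8,10,11.

9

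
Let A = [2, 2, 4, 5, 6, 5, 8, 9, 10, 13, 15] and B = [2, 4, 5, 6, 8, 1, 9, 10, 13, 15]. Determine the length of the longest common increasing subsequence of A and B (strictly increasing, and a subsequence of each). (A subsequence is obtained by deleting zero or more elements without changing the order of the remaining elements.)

A longest common strictly increasing subsequence is 2, 4, 5, 6, 8, 9, 10, 13, 15 (length 9); it appears in order in both A and B, and no longer such subsequence exists.

9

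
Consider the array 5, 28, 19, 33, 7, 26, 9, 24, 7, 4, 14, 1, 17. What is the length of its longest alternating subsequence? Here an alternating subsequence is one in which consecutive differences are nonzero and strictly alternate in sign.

12

A longest alternating subsequence is 5, 28, 19, 33, 7, 26, 9, 24, 7, 14, 1, 17 (positions 1,2,3,4,5,6,7,8,9,11,12,13); its 11 consecutive differences strictly alternate in sign, and length 12 is optimal.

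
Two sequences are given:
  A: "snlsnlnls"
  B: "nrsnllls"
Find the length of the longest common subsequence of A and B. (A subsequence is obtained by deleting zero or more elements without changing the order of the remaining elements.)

A longest common subsequence is snllls (length 6); the LCS DP confirms no longer common subsequence exists.

6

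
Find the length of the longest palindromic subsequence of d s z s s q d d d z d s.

Using dp[i][j] = 2 + dp[i+1][j−1] if the ends match, else max(dp[i+1][j], dp[i][j−1]):
dp[1][12] = 7. A witness is szdddzs at positions 2,3,7,8,9,10,12.

7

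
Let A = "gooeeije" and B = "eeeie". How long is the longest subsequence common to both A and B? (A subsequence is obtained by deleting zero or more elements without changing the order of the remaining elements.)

A longest common subsequence is eeie (length 4); the LCS DP confirms no longer common subsequence exists.

4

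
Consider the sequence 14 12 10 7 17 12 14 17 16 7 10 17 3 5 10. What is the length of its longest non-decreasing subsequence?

5

One longest non-decreasing subsequence is 12, 12, 14, 17, 17 (positions 2,6,7,8,12), of length 5; no longer one exists.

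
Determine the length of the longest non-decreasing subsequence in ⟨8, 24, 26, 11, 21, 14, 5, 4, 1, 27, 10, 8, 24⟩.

4

One longest non-decreasing subsequence is 8, 24, 26, 27 (positions 1,2,3,10), of length 4; no longer one exists.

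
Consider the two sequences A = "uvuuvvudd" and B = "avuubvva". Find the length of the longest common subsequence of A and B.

Backtracking the LCS table gives one alignment: v (A2,B2) → u (A3,B3) → u (A4,B4) → v (A5,B6) → v (A6,B7).
So the longest common subsequence has length 5.

5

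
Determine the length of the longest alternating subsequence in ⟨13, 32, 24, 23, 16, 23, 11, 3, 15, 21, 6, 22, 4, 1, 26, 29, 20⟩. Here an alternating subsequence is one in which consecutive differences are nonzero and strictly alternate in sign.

11

Track the best alternating length ending on an up-step vs a down-step at each position: up/down = 1/1, 2/1, 2/3, 2/3, 2/3, 4/3, 1/5, 1/5, 6/5, 6/5, 6/7, 8/5, 6/9, 1/9, 10/3, 10/3, 10/11.
The maximum over both is 11; one such subsequence is 13, 32, 16, 23, 11, 15, 6, 22, 4, 26, 20.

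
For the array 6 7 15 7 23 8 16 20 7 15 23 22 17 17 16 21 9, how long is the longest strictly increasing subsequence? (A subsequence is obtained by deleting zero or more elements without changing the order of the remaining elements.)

Let dp[i] be the longest increasing subsequence ending at position i. Then dp = [1, 2, 3, 2, 4, 3, 4, 5, 2, 4, 6, 6, 5, 5, 5, 6, 4].
The maximum is 6; one witness is 6, 7, 15, 16, 20, 23 at positions 1,2,3,7,8,11.

6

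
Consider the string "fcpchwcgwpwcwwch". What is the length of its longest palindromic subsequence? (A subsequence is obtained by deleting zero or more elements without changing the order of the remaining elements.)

One longest palindromic subsequence is hcwwcwwch (positions 5,7,9,11,12,13,14,15,16); it reads the same forward and backward, and the interval DP gives dp[1][16] = 9.

9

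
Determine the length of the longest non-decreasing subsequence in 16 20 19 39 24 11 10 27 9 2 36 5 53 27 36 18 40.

Scanning left to right, the best length ending at each element is: 16→1, 20→2, 19→2, 39→3, 24→3, 11→1, 10→1, 27→4, 9→1, 2→1, 36→5, 5→2, 53→6, 27→5, 36→6, 18→3, 40→7.
So the longest non-decreasing subsequence has length 7, e.g. 16, 20, 24, 27, 36, 36, 40.

7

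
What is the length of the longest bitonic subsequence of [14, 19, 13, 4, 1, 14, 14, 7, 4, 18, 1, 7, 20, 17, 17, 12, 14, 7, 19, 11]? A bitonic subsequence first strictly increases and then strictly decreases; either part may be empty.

Let inc[i] be the LIS ending at i and dec[i] the longest strictly decreasing subsequence starting at i. inc = [1, 2, 1, 1, 1, 2, 2, 2, 2, 3, 1, 3, 4, 4, 4, 4, 5, 3, 6, 4], dec = [5, 5, 4, 2, 1, 4, 4, 3, 2, 4, 1, 1, 4, 3, 3, 2, 2, 1, 2, 1].
max_i inc[i]+dec[i]−1 = 7, with one witness 13, 14, 18, 20, 17, 14, 11.

7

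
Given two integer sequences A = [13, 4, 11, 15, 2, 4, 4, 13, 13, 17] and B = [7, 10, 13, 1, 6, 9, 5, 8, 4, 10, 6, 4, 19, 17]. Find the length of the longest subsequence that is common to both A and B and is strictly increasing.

A longest common strictly increasing subsequence is 13, 17 (length 2); it appears in order in both A and B, and no longer such subsequence exists.

2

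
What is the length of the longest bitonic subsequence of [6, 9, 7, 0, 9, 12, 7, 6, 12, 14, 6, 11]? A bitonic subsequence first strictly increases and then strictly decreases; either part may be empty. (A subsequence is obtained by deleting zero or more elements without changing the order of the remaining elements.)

One longest bitonic subsequence is 6, 7, 9, 12, 7, 6 (positions 1,3,5,6,7,11): it rises to 12 then falls. Length 6 is optimal.

6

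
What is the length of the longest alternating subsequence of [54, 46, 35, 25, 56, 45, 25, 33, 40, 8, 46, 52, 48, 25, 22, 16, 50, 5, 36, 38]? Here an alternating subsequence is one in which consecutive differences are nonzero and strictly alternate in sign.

11

A longest alternating subsequence is 54, 46, 56, 25, 33, 8, 52, 48, 50, 5, 36 (positions 1,2,5,7,8,10,12,13,17,18,19); its 10 consecutive differences strictly alternate in sign, and length 11 is optimal.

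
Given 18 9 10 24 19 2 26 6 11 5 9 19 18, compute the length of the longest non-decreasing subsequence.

Scanning left to right, the best length ending at each element is: 18→1, 9→1, 10→2, 24→3, 19→3, 2→1, 26→4, 6→2, 11→3, 5→2, 9→3, 19→4, 18→4.
So the longest non-decreasing subsequence has length 4, e.g. 9, 10, 24, 26.

4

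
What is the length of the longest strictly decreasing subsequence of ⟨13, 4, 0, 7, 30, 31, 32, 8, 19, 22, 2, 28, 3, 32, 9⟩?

Let dp[i] be the longest decreasing subsequence ending at position i. Then dp = [1, 2, 3, 2, 1, 1, 1, 2, 2, 2, 3, 2, 3, 1, 3].
The maximum is 3; one witness is 13, 4, 0 at positions 1,2,3.

3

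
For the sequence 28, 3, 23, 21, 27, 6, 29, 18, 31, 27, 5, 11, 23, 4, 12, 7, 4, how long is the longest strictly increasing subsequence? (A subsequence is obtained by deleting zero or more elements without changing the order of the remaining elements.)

5

Scanning left to right, the best length ending at each element is: 28→1, 3→1, 23→2, 21→2, 27→3, 6→2, 29→4, 18→3, 31→5, 27→4, 5→2, 11→3, 23→4, 4→2, 12→4, 7→3, 4→2.
So the longest increasing subsequence has length 5, e.g. 3, 23, 27, 29, 31.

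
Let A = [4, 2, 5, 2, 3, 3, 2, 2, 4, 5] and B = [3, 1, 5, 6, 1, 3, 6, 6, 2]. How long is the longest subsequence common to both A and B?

3

A longest common subsequence is 5, 3, 2 (length 3); the LCS DP confirms no longer common subsequence exists.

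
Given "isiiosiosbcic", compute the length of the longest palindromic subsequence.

7

One longest palindromic subsequence is isoiosi (positions 1,2,5,7,8,9,12); it reads the same forward and backward, and the interval DP gives dp[1][13] = 7.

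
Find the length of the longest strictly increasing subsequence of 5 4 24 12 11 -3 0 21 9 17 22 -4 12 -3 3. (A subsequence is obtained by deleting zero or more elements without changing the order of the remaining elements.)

One longest increasing subsequence is -3, 0, 9, 17, 22 (positions 6,7,9,10,11), of length 5; no longer one exists.

5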